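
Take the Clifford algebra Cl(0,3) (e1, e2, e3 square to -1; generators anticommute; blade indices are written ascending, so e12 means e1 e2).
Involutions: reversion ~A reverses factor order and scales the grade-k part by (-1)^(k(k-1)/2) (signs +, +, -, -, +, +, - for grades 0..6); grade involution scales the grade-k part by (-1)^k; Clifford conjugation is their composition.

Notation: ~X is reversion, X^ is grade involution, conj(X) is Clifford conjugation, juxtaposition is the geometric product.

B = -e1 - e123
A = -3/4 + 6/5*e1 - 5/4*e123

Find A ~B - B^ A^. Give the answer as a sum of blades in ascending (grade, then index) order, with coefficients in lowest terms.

first term: -1/20 + 3/4*e1 - 49/20*e23 - 3/4*e123
second term: 49/20 - 3/4*e1 - 1/20*e23 - 3/4*e123
Answer: -5/2 + 3/2*e1 - 12/5*e23


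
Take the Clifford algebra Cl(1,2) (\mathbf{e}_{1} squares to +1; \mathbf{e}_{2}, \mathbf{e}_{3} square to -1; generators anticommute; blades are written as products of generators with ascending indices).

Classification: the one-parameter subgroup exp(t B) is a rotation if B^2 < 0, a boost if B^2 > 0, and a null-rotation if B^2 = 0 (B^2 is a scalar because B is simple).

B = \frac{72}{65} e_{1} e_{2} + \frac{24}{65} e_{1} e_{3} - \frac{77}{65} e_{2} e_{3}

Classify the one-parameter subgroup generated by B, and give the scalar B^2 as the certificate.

B^2 term by term: the squares give (\frac{72}{65})^2*(e_{1} e_{2})^2 + (\frac{24}{65})^2*(e_{1} e_{3})^2 + (-\frac{77}{65})^2*(e_{2} e_{3})^2 = \frac{5184}{4225}*(+1) + \frac{576}{4225}*(+1) + \frac{5929}{4225}*(-1) = -\frac{1}{25} (each basis 2-blade squares to minus the product of its generators' squares); cross terms between blades sharing an index anticommute and cancel. So B^2 = -\frac{1}{25}.
Answer: rotation, certificate B^2 = -\frac{1}{25}. The invariant at work: B^2 = -\frac{1}{25} is unchanged by conjugation, hence its sign classifies the subgroup whatever basis B is written in.


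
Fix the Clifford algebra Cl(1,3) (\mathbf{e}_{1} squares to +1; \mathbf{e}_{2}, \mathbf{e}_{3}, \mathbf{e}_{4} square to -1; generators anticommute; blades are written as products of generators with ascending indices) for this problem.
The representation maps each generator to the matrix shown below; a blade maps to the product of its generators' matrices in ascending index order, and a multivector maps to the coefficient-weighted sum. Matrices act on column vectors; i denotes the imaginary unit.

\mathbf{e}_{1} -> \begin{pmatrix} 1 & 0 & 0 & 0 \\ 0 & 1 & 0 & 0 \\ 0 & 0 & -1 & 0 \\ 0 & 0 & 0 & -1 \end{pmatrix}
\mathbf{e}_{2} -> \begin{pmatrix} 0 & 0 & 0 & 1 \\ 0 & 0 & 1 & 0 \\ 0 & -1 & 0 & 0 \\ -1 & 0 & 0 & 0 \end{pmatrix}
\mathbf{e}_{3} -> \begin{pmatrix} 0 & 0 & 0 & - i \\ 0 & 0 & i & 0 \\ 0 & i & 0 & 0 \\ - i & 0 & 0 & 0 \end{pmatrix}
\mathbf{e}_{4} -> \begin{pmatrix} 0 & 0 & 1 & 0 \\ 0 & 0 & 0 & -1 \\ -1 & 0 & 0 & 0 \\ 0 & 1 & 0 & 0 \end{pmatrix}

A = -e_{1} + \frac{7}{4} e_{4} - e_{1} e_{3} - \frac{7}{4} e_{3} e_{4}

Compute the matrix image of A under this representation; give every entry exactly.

Bivector images (products of the table entries): rho(e_{1} e_{3}) = rho(\mathbf{e}_{1})rho(\mathbf{e}_{3}) = \begin{pmatrix} 0 & 0 & 0 & - i \\ 0 & 0 & i & 0 \\ 0 & - i & 0 & 0 \\ i & 0 & 0 & 0 \end{pmatrix}; rho(e_{3} e_{4}) = rho(\mathbf{e}_{3})rho(\mathbf{e}_{4}) = \begin{pmatrix} 0 & - i & 0 & 0 \\ - i & 0 & 0 & 0 \\ 0 & 0 & 0 & - i \\ 0 & 0 & - i & 0 \end{pmatrix}.
M = (-1)*rho(e_{1}) + (\frac{7}{4})*rho(e_{4}) + (-1)*rho(e_{1} e_{3}) + (-\frac{7}{4})*rho(e_{3} e_{4}), summed entrywise:
Answer: \begin{pmatrix} -1 & \frac{7 i}{4} & \frac{7}{4} & i \\ \frac{7 i}{4} & -1 & - i & - \frac{7}{4} \\ - \frac{7}{4} & i & 1 & \frac{7 i}{4} \\ - i & \frac{7}{4} & \frac{7 i}{4} & 1 \end{pmatrix}


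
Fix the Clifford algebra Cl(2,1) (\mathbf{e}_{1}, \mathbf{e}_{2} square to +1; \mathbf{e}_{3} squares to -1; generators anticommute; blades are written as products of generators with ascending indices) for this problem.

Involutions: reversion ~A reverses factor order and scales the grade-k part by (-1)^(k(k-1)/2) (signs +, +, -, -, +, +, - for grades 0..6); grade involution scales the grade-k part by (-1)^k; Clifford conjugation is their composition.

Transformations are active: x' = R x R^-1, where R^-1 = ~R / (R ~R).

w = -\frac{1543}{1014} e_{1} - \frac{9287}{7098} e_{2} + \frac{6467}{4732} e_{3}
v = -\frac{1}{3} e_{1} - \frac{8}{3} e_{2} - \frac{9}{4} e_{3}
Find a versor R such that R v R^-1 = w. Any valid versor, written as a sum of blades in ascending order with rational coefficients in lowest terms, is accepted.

Equal squares first: v^2 = w^2 = \frac{311}{144}. Then v + w = -\frac{627}{338} e_{1} - \frac{9405}{2366} e_{2} - \frac{1045}{1183} e_{3} is a versor taking v to w, provided it is invertible.
Answer: -\frac{627}{338} e_{1} - \frac{9405}{2366} e_{2} - \frac{1045}{1183} e_{3}


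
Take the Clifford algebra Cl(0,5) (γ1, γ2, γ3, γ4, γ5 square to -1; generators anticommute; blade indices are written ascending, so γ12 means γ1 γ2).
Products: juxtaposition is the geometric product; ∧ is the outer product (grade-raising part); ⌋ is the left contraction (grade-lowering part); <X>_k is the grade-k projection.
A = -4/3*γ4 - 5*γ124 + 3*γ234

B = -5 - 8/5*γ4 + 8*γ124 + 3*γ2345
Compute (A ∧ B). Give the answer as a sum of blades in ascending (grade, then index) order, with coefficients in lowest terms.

step 1: 20/3*γ4 + 25*γ124 - 15*γ234
Answer: 20/3*γ4 + 25*γ124 - 15*γ234


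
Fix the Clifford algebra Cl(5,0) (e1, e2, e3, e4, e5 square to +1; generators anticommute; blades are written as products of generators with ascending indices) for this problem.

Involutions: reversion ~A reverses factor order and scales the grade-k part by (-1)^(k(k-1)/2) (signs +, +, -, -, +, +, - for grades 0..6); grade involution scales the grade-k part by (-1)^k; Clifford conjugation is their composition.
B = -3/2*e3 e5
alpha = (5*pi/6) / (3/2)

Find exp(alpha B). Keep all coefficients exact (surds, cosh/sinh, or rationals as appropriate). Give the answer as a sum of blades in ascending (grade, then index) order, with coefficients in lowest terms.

B^2 = (-3/2)^2*(e3 e5)^2 = 9/4*(-1) = -9/4 (a basis 2-blade squares to minus the product of its generators' squares).
B^2 = -9/4 — circular case — the even/odd split gives cos and sin: l = 3/2, alpha*l = 5*pi/6, so exp(alpha B) = cos(5*pi/6) + (sin(5*pi/6)/(3/2))*B = -sqrt(3)/2 + (1/3)*B.
Answer: -sqrt(3)/2 - 1/2*e3 e5


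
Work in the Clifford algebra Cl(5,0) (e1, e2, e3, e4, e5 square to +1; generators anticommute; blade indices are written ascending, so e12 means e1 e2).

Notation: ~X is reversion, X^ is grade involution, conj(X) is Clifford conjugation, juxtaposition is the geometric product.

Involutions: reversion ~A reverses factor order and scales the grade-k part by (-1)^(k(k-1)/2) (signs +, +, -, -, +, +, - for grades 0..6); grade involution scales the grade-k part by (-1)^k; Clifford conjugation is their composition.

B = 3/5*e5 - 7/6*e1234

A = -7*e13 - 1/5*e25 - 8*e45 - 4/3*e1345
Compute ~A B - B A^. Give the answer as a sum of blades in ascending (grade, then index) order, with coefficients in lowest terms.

first term: 3/25*e2 + 24/5*e4 - 49/6*e24 - 14/9*e25 - 4/5*e134 + 21/5*e135 + 28/3*e1235 + 7/30*e1345
second term: 3/25*e2 + 24/5*e4 + 49/6*e24 + 14/9*e25 + 4/5*e134 - 21/5*e135 + 28/3*e1235 + 7/30*e1345
Answer: -49/3*e24 - 28/9*e25 - 8/5*e134 + 42/5*e135


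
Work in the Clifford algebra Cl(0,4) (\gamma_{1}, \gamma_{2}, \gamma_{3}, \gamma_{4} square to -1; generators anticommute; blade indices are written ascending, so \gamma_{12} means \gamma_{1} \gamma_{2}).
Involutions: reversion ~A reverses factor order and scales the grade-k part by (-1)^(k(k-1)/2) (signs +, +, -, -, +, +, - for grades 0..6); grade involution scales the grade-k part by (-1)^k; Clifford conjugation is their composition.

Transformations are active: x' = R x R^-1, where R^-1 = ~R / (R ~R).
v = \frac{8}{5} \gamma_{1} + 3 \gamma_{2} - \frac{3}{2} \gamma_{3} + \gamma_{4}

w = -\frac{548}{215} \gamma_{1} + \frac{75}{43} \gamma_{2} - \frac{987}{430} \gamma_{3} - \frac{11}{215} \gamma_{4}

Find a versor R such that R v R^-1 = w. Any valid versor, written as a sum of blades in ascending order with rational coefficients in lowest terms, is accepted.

Sketch: the shared square -\frac{1481}{100} makes R = v + w = -\frac{204}{215} \gamma_{1} + \frac{204}{43} \gamma_{2} - \frac{816}{215} \gamma_{3} + \frac{204}{215} \gamma_{4} the natural versor; its sandwich fixes that direction, negates (v - w)/2, and sends v to w.
Answer: -\frac{204}{215} \gamma_{1} + \frac{204}{43} \gamma_{2} - \frac{816}{215} \gamma_{3} + \frac{204}{215} \gamma_{4}


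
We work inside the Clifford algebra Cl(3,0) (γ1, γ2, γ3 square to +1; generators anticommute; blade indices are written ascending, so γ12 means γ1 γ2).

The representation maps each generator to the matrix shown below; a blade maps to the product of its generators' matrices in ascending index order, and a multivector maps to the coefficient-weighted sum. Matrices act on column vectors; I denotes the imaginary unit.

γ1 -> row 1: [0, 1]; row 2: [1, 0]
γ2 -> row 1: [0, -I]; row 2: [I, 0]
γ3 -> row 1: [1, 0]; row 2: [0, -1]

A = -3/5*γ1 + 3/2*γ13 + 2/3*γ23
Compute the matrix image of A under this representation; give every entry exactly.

Bivector images (products of the table entries): rho(γ13) = rho(γ1)rho(γ3) = row 1: [0, -1]; row 2: [1, 0]; rho(γ23) = rho(γ2)rho(γ3) = row 1: [0, I]; row 2: [I, 0].
M = (-3/5)*rho(γ1) + (3/2)*rho(γ13) + (2/3)*rho(γ23), summed entrywise:
Answer: row 1: [0, -21/10 + 2*I/3]; row 2: [9/10 + 2*I/3, 0]


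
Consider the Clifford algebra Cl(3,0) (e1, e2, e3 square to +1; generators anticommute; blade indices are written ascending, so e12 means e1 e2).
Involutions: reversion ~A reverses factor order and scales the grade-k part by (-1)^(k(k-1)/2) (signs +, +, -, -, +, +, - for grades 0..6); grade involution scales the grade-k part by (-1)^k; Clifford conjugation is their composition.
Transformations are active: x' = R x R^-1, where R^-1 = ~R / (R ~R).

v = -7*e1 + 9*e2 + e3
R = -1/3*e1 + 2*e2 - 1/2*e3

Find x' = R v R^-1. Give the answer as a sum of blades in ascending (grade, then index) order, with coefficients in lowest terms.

~R = -1/3*e1 + 2*e2 - 1/2*e3, and R ~R = 157/36, so R^-1 = ~R / (157/36).
R v = 119/6 + 11*e12 - 23/6*e13 + 13/2*e23
Answer: 623/157*e1 + 1443/157*e2 - 871/157*e3


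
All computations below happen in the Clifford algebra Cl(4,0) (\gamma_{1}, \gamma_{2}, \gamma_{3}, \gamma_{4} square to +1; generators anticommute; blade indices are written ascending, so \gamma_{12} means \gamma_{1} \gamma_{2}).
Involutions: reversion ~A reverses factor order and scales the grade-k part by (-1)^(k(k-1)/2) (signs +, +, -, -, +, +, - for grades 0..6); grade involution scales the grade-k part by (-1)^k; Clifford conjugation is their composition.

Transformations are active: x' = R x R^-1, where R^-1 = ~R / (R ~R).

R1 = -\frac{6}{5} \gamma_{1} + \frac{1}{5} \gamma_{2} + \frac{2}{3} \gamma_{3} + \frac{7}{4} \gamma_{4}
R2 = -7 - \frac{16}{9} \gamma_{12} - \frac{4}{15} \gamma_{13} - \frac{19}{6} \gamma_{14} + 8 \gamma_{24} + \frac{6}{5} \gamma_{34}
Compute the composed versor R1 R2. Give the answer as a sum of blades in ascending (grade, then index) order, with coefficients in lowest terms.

Distribute over the terms of R1 (each basis-blade product reordered to ascending indices, repeated generators contracted through their squares):
(-\frac{6}{5} \gamma_{1}) R2 = \frac{42}{5} \gamma_{1} + \frac{32}{15} \gamma_{2} + \frac{8}{25} \gamma_{3} + \frac{19}{5} \gamma_{4} - \frac{48}{5} \gamma_{124} - \frac{36}{25} \gamma_{134}
(\frac{1}{5} \gamma_{2}) R2 = \frac{16}{45} \gamma_{1} - \frac{7}{5} \gamma_{2} + \frac{8}{5} \gamma_{4} + \frac{4}{75} \gamma_{123} + \frac{19}{30} \gamma_{124} + \frac{6}{25} \gamma_{234}
(\frac{2}{3} \gamma_{3}) R2 = \frac{8}{45} \gamma_{1} - \frac{14}{3} \gamma_{3} + \frac{4}{5} \gamma_{4} - \frac{32}{27} \gamma_{123} + \frac{19}{9} \gamma_{134} - \frac{16}{3} \gamma_{234}
(\frac{7}{4} \gamma_{4}) R2 = \frac{133}{24} \gamma_{1} - 14 \gamma_{2} - \frac{21}{10} \gamma_{3} - \frac{49}{4} \gamma_{4} - \frac{28}{9} \gamma_{124} - \frac{7}{15} \gamma_{134}
Summing the partial products and collecting blades:
Answer: \frac{579}{40} \gamma_{1} - \frac{199}{15} \gamma_{2} - \frac{967}{150} \gamma_{3} - \frac{121}{20} \gamma_{4} - \frac{764}{675} \gamma_{123} - \frac{1087}{90} \gamma_{124} + \frac{46}{225} \gamma_{134} - \frac{382}{75} \gamma_{234}


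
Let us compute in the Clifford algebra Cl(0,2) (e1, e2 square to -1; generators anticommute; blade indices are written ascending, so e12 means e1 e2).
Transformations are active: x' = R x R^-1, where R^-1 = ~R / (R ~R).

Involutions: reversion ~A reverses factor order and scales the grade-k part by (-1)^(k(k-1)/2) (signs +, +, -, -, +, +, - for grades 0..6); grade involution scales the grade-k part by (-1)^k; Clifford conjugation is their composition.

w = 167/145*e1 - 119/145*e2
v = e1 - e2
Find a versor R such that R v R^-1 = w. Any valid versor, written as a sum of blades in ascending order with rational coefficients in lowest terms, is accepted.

R = v + w = 312/145*e1 - 264/145*e2 works: the equal norms (-2) guarantee its sandwich swaps v into w.
Answer: 312/145*e1 - 264/145*e2


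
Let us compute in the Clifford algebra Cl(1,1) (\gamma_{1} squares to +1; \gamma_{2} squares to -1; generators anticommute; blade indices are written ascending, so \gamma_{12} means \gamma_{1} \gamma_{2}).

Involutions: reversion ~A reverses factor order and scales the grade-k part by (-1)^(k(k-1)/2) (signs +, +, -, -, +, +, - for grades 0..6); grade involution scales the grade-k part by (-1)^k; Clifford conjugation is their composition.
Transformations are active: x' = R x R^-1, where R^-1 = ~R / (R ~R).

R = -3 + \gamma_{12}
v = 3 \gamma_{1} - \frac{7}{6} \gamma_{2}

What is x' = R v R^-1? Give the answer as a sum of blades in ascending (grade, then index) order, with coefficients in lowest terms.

~R = -3 - \gamma_{12}, and R ~R = 8, so R^-1 = ~R / (8).
R v = -\frac{47}{6} \gamma_{1} + \frac{1}{2} \gamma_{2}
Answer: \frac{23}{8} \gamma_{1} + \frac{19}{24} \gamma_{2}


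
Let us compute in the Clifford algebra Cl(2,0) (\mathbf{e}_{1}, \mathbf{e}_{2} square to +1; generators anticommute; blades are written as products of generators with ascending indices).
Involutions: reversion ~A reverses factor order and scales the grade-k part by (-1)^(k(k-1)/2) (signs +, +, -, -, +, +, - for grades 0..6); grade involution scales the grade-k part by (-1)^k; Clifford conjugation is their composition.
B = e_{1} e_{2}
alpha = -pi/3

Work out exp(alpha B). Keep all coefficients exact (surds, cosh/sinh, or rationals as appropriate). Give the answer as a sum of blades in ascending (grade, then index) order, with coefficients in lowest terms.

B^2 = (1)^2*(e_{1} e_{2})^2 = 1*(-1) = -1 (a basis 2-blade squares to minus the product of its generators' squares).
B^2 = -1 — B^2 < 0, so the exponential closes trigonometrically: l = 1, alpha*l = - \frac{\pi}{3}, so exp(alpha B) = cos(- \frac{\pi}{3}) + (sin(- \frac{\pi}{3})/1)*B = \frac{1}{2} + (- \frac{\sqrt{3}}{2})*B.
Answer: \frac{1}{2} - \frac{\sqrt{3}}{2} e_{1} e_{2}


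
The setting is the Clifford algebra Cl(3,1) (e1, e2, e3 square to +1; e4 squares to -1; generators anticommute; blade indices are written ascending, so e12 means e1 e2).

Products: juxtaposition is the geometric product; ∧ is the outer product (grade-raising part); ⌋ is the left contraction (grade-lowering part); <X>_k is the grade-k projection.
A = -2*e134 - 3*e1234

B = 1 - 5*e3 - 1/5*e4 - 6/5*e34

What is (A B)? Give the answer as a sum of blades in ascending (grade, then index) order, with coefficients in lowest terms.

step 1: 12/5*e1 + 18/5*e12 - 2/5*e13 - 10*e14 - 3/5*e123 - 15*e124 - 2*e134 - 3*e1234
Answer: 12/5*e1 + 18/5*e12 - 2/5*e13 - 10*e14 - 3/5*e123 - 15*e124 - 2*e134 - 3*e1234


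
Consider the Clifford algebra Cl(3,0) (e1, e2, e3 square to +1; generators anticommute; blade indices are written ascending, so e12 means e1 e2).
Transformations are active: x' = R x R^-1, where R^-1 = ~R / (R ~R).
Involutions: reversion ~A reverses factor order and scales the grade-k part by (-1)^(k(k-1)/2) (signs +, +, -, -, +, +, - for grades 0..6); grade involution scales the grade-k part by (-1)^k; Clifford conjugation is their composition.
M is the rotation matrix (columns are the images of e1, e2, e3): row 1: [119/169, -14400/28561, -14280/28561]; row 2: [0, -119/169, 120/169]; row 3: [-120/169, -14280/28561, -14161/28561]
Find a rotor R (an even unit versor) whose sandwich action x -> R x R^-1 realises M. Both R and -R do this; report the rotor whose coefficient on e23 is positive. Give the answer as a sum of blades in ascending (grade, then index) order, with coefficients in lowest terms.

Method: write R = a + b12*e12 + b13*e13 + b23*e23 with a^2 + b12^2 + b13^2 + b23^2 = 1 (so R^-1 = ~R). Expanding the columns R e_j ~R gives tr M = 4a^2 - 1 and, from the antisymmetric part, M21 - M12 = -4a*b12, M13 - M31 = 4a*b13, M32 - M23 = -4a*b23.
Here tr M = -14161/28561, so a^2 = (1 + tr M)/4 = 3600/28561 and a = ±60/169. Taking a = 60/169: M21 - M12 = 14400/28561, M13 - M31 = 6000/28561, M32 - M23 = -34560/28561, giving b12 = -60/169, b13 = 25/169, b23 = 144/169, i.e. R = 60/169 - 60/169*e12 + 25/169*e13 + 144/169*e23.
Its e23 coefficient is already positive.
Answer: 60/169 - 60/169*e12 + 25/169*e13 + 144/169*e23. Key observation: the double cover Spin(3) -> SO(3) sends R and -R to the same matrix (trace -14161/28561 here), so the stated sign of the e23 coefficient is what selects one sheet.


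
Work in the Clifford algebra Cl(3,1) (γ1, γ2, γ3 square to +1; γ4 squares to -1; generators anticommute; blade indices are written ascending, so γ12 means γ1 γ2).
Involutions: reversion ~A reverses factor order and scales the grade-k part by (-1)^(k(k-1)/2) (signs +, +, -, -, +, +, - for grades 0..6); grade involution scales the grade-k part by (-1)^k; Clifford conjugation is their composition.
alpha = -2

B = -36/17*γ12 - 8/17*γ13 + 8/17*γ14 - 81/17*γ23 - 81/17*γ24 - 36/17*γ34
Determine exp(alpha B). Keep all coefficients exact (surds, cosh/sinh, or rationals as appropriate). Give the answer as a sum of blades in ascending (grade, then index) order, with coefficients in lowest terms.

B^2 term by term: the squares give (-36/17)^2*(γ12)^2 + (-8/17)^2*(γ13)^2 + (8/17)^2*(γ14)^2 + (-81/17)^2*(γ23)^2 + (-81/17)^2*(γ24)^2 + (-36/17)^2*(γ34)^2 = 1296/289*(-1) + 64/289*(-1) + 64/289*(+1) + 6561/289*(-1) + 6561/289*(+1) + 1296/289*(+1) = 0 (each basis 2-blade squares to minus the product of its generators' squares); cross terms between blades sharing an index anticommute and cancel; the commuting (index-disjoint) pairs give grade-4 terms 2*c*c'*(blade product), which cancel blade by blade — γ1234: 2592/289 - 1296/289 - 1296/289 = 0 — confirming B is simple. So B^2 = 0.
B^2 = 0, so the series truncates immediately: exp(alpha B) = 1 + alpha B (parabolic case).
Answer: 1 + 72/17*γ12 + 16/17*γ13 - 16/17*γ14 + 162/17*γ23 + 162/17*γ24 + 72/17*γ34


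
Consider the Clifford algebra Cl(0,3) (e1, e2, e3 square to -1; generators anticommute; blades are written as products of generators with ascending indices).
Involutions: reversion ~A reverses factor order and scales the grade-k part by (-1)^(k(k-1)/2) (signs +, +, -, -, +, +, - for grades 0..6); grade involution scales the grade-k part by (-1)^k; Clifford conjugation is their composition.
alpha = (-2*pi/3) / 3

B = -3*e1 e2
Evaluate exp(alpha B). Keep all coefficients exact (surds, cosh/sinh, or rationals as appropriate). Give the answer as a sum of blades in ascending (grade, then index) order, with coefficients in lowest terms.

B^2 = (-3)^2*(e1 e2)^2 = 9*(-1) = -9 (a basis 2-blade squares to minus the product of its generators' squares).
B^2 = -9 — a negative square means the series sums to a rotation: l = 3, alpha*l = -2*pi/3, so exp(alpha B) = cos(-2*pi/3) + (sin(-2*pi/3)/3)*B = -1/2 + (-sqrt(3)/6)*B.
Answer: -1/2 + sqrt(3)/2*e1 e2


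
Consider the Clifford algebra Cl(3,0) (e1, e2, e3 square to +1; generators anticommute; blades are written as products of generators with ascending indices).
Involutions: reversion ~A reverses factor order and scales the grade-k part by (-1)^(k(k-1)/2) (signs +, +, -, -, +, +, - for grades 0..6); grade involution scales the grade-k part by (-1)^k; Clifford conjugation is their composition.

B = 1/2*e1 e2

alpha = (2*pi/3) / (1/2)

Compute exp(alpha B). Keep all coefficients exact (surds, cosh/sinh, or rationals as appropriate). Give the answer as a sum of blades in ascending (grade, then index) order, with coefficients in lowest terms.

B^2 = (1/2)^2*(e1 e2)^2 = 1/4*(-1) = -1/4 (a basis 2-blade squares to minus the product of its generators' squares).
B^2 = -1/4 — a negative square means the series sums to a rotation: l = 1/2, alpha*l = 2*pi/3, so exp(alpha B) = cos(2*pi/3) + (sin(2*pi/3)/(1/2))*B = -1/2 + (sqrt(3))*B.
Answer: -1/2 + sqrt(3)/2*e1 e2


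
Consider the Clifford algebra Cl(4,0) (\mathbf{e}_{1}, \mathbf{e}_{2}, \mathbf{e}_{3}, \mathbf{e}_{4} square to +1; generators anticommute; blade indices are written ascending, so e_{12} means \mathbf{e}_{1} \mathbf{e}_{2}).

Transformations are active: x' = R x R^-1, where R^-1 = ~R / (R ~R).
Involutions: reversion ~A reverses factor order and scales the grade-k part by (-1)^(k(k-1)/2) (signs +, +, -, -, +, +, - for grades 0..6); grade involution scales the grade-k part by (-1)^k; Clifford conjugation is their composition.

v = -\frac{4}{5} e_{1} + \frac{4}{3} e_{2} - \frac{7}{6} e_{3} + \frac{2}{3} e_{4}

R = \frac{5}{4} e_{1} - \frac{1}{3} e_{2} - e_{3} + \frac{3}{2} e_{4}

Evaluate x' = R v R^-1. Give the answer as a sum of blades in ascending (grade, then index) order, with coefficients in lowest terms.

~R = \frac{5}{4} e_{1} - \frac{1}{3} e_{2} - e_{3} + \frac{3}{2} e_{4}, and R ~R = \frac{709}{144}, so R^-1 = ~R / (\frac{709}{144}).
R v = \frac{13}{18} + \frac{7}{5} e_{12} - \frac{271}{120} e_{13} + \frac{61}{30} e_{14} + \frac{31}{18} e_{23} - \frac{20}{9} e_{24} + \frac{13}{12} e_{34}
Answer: \frac{4136}{3545} e_{1} - \frac{3044}{2127} e_{2} + \frac{3715}{4254} e_{3} - \frac{482}{2127} e_{4}


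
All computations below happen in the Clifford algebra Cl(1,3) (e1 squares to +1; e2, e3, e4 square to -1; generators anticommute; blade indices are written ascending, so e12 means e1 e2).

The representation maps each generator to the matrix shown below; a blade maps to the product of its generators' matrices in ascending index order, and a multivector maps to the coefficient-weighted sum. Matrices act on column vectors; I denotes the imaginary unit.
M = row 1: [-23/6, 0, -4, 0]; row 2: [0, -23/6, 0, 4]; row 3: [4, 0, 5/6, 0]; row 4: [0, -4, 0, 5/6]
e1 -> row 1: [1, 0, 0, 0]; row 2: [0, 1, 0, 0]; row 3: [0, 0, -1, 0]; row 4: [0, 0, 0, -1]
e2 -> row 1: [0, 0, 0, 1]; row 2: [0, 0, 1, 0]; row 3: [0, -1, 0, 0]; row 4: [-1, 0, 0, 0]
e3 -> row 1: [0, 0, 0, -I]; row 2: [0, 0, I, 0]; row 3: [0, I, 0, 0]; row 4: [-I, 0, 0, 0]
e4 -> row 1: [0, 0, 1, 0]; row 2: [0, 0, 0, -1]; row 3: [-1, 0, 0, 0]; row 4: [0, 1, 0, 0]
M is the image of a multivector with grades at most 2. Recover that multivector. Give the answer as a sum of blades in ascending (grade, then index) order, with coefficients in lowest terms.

Method: the blade images are trace-orthogonal — tr(rho(e_A) rho(e_B)^-1) = 4 if A = B and 0 otherwise — and rho(e_A)^-1 = (e_A)^2 * rho(e_A) with (e_A)^2 = +1 or -1, so the coefficient of e_A in the preimage is (e_A)^2 * tr(M rho(e_A))/4.
Nonzero projections over blades of grade <= 2: 1: (1)^2 = +1, tr(M 1) = -6, coefficient -3/2; e1: (e1)^2 = +1, tr(M rho(e1)) = -28/3, coefficient -7/3; e4: (e4)^2 = -1, tr(M rho(e4)) = 16, coefficient -4. Every other blade of grade <= 2 projects to 0.
Answer: -3/2 - 7/3*e1 - 4*e4


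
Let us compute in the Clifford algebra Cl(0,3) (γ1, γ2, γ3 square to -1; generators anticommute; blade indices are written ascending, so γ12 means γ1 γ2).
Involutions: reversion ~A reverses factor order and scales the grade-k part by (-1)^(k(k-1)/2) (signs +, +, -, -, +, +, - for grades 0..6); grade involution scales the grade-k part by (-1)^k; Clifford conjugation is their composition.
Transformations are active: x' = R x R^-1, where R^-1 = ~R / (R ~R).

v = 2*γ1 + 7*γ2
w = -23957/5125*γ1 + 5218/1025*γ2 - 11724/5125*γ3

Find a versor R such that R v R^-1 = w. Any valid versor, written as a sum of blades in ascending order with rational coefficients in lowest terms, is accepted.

Construction: equal norms (both -53) license R = v + w = -13707/5125*γ1 + 12393/1025*γ2 - 11724/5125*γ3 — nothing changes along that direction, while (v - w)/2 changes sign, so v maps onto w.
Answer: -13707/5125*γ1 + 12393/1025*γ2 - 11724/5125*γ3


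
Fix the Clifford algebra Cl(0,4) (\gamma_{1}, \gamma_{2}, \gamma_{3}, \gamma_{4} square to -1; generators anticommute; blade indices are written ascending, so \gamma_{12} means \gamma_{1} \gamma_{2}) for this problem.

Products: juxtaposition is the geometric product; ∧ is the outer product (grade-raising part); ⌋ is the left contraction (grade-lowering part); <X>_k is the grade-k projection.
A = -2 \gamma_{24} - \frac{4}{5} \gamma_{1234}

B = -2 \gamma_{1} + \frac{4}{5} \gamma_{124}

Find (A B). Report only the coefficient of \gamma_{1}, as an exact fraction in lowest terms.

step 1: \frac{8}{5} \gamma_{1} - \frac{16}{25} \gamma_{3} + 4 \gamma_{124} + \frac{8}{5} \gamma_{234}
Answer: \frac{8}{5}


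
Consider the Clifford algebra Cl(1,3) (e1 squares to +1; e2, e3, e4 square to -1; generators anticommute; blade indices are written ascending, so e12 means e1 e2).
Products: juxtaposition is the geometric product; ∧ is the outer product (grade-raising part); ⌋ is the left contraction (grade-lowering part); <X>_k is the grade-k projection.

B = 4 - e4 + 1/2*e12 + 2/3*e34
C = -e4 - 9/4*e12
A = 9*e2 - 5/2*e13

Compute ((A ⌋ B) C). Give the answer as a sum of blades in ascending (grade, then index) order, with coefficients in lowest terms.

step 1: 9/2*e1
step 2: -81/8*e2 - 9/2*e14
Answer: -81/8*e2 - 9/2*e14


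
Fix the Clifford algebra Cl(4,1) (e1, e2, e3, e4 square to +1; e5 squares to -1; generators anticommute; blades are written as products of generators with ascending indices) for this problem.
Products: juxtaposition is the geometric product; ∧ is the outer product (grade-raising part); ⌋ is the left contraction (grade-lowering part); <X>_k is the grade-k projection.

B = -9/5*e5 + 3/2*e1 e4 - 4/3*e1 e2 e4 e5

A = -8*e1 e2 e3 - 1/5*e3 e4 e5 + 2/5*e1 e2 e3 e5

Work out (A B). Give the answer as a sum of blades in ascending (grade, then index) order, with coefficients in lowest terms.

step 1: 13/75*e3 e4 + 74/75*e1 e2 e3 - 3/10*e1 e3 e5 - 12*e2 e3 e4 - 32/3*e3 e4 e5 + 72/5*e1 e2 e3 e5 + 3/5*e2 e3 e4 e5
Answer: 13/75*e3 e4 + 74/75*e1 e2 e3 - 3/10*e1 e3 e5 - 12*e2 e3 e4 - 32/3*e3 e4 e5 + 72/5*e1 e2 e3 e5 + 3/5*e2 e3 e4 e5


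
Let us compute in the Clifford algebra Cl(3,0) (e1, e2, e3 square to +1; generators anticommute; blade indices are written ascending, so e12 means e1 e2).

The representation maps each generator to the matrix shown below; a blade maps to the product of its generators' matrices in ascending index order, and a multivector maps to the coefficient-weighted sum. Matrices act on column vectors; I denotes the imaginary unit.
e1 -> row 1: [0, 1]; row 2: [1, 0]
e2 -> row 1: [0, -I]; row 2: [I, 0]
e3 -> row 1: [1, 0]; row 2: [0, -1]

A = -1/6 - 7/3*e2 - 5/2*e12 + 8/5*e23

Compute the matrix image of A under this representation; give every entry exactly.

Bivector images (products of the table entries): rho(e12) = rho(e1)rho(e2) = row 1: [I, 0]; row 2: [0, -I]; rho(e23) = rho(e2)rho(e3) = row 1: [0, I]; row 2: [I, 0].
M = (-1/6)*1 + (-7/3)*rho(e2) + (-5/2)*rho(e12) + (8/5)*rho(e23), summed entrywise (1 is the identity matrix):
Answer: row 1: [-1/6 - 5*I/2, 59*I/15]; row 2: [-11*I/15, -1/6 + 5*I/2]


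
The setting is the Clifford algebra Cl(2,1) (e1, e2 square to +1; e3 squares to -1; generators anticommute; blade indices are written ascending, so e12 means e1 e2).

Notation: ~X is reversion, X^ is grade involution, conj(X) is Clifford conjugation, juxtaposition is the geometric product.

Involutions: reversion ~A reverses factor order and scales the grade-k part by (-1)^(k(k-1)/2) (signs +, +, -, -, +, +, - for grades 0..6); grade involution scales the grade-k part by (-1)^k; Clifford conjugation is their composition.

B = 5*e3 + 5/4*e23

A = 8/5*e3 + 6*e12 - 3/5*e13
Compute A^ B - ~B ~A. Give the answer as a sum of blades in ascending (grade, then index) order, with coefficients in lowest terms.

first term: 8 + 3*e1 - 2*e2 - 3/4*e12 + 15/2*e13 + 30*e123
second term: -8 + 3*e1 + 2*e2 + 3/4*e12 - 15/2*e13 - 30*e123
Answer: 16 - 4*e2 - 3/2*e12 + 15*e13 + 60*e123


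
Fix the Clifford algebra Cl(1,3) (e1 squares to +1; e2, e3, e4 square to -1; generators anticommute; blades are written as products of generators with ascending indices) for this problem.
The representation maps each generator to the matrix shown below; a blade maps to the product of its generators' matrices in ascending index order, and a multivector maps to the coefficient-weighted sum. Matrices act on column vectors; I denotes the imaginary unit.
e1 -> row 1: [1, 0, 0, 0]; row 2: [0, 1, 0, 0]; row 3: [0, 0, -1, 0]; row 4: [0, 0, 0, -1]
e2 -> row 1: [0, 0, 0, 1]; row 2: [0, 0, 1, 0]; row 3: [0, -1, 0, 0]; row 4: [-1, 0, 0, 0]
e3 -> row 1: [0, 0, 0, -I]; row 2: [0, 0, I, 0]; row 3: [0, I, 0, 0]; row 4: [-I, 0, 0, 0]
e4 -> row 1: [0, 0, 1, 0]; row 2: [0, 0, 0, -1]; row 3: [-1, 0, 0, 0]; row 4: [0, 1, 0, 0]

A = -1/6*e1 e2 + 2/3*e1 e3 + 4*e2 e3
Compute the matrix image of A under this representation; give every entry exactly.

Bivector images (products of the table entries): rho(e1 e2) = rho(e1)rho(e2) = row 1: [0, 0, 0, 1]; row 2: [0, 0, 1, 0]; row 3: [0, 1, 0, 0]; row 4: [1, 0, 0, 0]; rho(e1 e3) = rho(e1)rho(e3) = row 1: [0, 0, 0, -I]; row 2: [0, 0, I, 0]; row 3: [0, -I, 0, 0]; row 4: [I, 0, 0, 0]; rho(e2 e3) = rho(e2)rho(e3) = row 1: [-I, 0, 0, 0]; row 2: [0, I, 0, 0]; row 3: [0, 0, -I, 0]; row 4: [0, 0, 0, I].
M = (-1/6)*rho(e1 e2) + (2/3)*rho(e1 e3) + (4)*rho(e2 e3), summed entrywise:
Answer: row 1: [-4*I, 0, 0, -1/6 - 2*I/3]; row 2: [0, 4*I, -1/6 + 2*I/3, 0]; row 3: [0, -1/6 - 2*I/3, -4*I, 0]; row 4: [-1/6 + 2*I/3, 0, 0, 4*I]


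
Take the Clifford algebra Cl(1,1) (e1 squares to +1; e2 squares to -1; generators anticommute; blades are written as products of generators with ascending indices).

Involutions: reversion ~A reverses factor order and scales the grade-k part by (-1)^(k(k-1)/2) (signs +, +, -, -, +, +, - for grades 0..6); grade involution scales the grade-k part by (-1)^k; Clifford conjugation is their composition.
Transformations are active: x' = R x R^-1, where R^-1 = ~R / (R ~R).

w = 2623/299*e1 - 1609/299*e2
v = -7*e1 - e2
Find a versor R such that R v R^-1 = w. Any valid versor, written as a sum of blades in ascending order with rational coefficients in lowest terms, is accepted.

Here q(v) = q(w) = 48; the classical choice R = v + w = 530/299*e1 - 1908/299*e2 then realises v -> w under the sandwich.
Answer: 530/299*e1 - 1908/299*e2


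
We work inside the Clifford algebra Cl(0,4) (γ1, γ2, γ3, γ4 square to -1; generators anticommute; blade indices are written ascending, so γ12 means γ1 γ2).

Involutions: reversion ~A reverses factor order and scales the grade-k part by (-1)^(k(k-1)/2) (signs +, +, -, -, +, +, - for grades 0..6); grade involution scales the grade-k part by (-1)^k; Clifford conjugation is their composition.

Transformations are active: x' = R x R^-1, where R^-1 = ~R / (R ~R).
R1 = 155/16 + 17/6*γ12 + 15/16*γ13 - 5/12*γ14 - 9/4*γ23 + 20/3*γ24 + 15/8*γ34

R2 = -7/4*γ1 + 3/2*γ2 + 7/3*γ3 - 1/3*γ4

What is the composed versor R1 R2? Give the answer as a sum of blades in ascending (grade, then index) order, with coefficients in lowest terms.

Distribute over the terms of R2 (each basis-blade product reordered to ascending indices, repeated generators contracted through their squares):
R1 (-7/4*γ1) = -1085/64*γ1 - 119/24*γ2 - 105/64*γ3 + 35/48*γ4 + 63/16*γ123 - 35/3*γ124 - 105/32*γ134
R1 (3/2*γ2) = -17/4*γ1 + 465/32*γ2 - 27/8*γ3 + 10*γ4 - 45/32*γ123 + 5/8*γ124 + 45/16*γ234
R1 (7/3*γ3) = -35/16*γ1 + 21/4*γ2 + 1085/48*γ3 + 35/8*γ4 + 119/18*γ123 + 35/36*γ134 - 140/9*γ234
R1 (-1/3*γ4) = -5/36*γ1 + 20/9*γ2 + 5/8*γ3 - 155/48*γ4 - 17/18*γ124 - 5/16*γ134 + 3/4*γ234
Summing the partial products and collecting blades:
Answer: -13553/576*γ1 + 4909/288*γ2 + 3497/192*γ3 + 95/8*γ4 + 2633/288*γ123 - 863/72*γ124 - 755/288*γ134 - 1727/144*γ234


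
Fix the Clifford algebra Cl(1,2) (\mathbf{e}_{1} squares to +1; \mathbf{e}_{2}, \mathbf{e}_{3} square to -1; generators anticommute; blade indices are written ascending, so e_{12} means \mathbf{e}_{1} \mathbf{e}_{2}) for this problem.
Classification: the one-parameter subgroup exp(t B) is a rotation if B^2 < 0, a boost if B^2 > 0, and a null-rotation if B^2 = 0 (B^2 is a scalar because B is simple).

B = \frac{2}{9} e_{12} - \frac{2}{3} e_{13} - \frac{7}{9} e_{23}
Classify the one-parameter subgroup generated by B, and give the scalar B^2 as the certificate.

B^2 term by term: the squares give (\frac{2}{9})^2*(e_{12})^2 + (-\frac{2}{3})^2*(e_{13})^2 + (-\frac{7}{9})^2*(e_{23})^2 = \frac{4}{81}*(+1) + \frac{4}{9}*(+1) + \frac{49}{81}*(-1) = -\frac{1}{9} (each basis 2-blade squares to minus the product of its generators' squares); cross terms between blades sharing an index anticommute and cancel. So B^2 = -\frac{1}{9}.
Answer: rotation, certificate B^2 = -\frac{1}{9}. Why this suffices: the scalar -\frac{1}{9} survives any versor conjugation, so its sign alone determines the class however B is presented.


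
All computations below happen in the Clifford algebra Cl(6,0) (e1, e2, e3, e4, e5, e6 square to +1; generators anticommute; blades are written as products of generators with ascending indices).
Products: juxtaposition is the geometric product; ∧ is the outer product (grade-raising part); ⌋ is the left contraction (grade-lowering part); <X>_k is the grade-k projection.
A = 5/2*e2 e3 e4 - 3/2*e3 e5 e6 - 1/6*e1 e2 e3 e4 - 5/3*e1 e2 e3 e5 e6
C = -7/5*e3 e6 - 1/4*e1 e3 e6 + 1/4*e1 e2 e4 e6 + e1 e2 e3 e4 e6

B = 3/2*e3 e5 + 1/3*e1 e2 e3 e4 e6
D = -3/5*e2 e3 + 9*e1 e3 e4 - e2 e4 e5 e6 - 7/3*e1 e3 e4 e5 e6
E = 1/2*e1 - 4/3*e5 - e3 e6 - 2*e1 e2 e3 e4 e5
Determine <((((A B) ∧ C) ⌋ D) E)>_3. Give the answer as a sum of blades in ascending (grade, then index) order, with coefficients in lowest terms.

step 1: 79/36*e6 + 5/6*e1 e6 + 5/9*e4 e5 + 5/2*e1 e2 e6 - 15/4*e2 e4 e5 - 1/4*e1 e2 e4 e5
step 2: -7/9*e3 e4 e5 e6 - 5/36*e1 e3 e4 e5 e6 + 21/4*e2 e3 e4 e5 e6 - 47/80*e1 e2 e3 e4 e5 e6
step 3: 35/108 + 49/27*e1
step 4: 49/54 + 35/216*e1 - 35/81*e5 - 196/81*e1 e5 - 35/108*e3 e6 - 49/27*e1 e3 e6 - 98/27*e2 e3 e4 e5 - 35/54*e1 e2 e3 e4 e5
step 5: -49/27*e1 e3 e6
Answer: -49/27*e1 e3 e6


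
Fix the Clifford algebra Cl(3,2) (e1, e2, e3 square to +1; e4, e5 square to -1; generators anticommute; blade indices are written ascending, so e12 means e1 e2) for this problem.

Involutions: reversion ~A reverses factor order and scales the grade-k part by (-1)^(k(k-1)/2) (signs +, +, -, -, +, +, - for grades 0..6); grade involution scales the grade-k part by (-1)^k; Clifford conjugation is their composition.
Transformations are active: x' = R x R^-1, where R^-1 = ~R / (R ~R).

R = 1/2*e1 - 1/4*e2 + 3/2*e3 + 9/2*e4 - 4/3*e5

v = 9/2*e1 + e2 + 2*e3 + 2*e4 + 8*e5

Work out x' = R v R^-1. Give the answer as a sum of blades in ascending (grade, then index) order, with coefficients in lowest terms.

~R = 1/2*e1 - 1/4*e2 + 3/2*e3 + 9/2*e4 - 4/3*e5, and R ~R = -2803/144, so R^-1 = ~R / (-2803/144).
R v = 20/3 + 13/8*e12 - 23/4*e13 - 77/4*e14 + 10*e15 - 2*e23 - 5*e24 - 2/3*e25 - 6*e34 + 44/3*e35 + 116/3*e45
Answer: -27147/5606*e1 - 2323/2803*e2 - 8486/2803*e3 - 14246/2803*e4 - 19864/2803*e5


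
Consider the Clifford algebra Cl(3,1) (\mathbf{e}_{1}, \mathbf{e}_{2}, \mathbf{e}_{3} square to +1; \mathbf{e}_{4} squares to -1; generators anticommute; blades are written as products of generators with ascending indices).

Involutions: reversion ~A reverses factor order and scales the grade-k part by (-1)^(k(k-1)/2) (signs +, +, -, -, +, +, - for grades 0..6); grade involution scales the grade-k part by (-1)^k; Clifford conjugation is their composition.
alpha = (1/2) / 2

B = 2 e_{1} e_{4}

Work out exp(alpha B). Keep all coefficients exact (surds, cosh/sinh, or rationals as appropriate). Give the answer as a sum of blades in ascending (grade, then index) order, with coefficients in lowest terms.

B^2 = (2)^2*(e_{1} e_{4})^2 = 4*(+1) = 4 (a basis 2-blade squares to minus the product of its generators' squares).
B^2 = 4 — the series telescopes hyperbolically here: l = 2, alpha*l = \frac{1}{2}, so exp(alpha B) = cosh(\frac{1}{2}) + (sinh(\frac{1}{2})/2)*B = \cosh{\left(\frac{1}{2} \right)} + (\frac{\sinh{\left(\frac{1}{2} \right)}}{2})*B.
Answer: \cosh{\left(\frac{1}{2} \right)} + \sinh{\left(\frac{1}{2} \right)} e_{1} e_{4}


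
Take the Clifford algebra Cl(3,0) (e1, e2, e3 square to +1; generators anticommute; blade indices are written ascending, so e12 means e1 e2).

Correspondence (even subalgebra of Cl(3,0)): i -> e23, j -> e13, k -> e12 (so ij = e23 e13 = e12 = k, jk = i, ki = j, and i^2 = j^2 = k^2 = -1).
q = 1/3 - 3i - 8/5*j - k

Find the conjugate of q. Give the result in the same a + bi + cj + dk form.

In blades: q = 1/3 - e12 - 8/5*e13 - 3*e23.
Quaternion conjugation is reversion on the even subalgebra: the scalar is fixed and every grade-2 blade flips sign, giving 1/3 + e12 + 8/5*e13 + 3*e23; translating back:
Answer: 1/3 + 3i + 8/5*j + k


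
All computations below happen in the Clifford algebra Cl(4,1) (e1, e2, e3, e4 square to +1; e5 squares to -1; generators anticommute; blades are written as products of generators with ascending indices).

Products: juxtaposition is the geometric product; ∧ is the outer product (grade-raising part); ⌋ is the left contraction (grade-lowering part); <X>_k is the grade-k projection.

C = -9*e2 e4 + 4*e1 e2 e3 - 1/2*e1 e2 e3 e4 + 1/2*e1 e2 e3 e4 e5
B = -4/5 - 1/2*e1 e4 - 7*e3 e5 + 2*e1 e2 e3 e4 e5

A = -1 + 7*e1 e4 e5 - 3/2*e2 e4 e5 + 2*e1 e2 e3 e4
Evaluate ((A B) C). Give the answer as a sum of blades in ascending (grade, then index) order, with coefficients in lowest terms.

step 1: 4/5 + 15/2*e5 + 3*e1 e3 + 1/2*e1 e4 + 15*e2 e3 + 7*e3 e5 + 3/4*e1 e2 e5 + 49*e1 e3 e4 - 28/5*e1 e4 e5 - 21/2*e2 e3 e4 + 6/5*e2 e4 e5 - 8/5*e1 e2 e3 e4 + 14*e1 e2 e4 e5 - 2*e1 e2 e3 e4 e5
step 2: 9/5 - 219/4*e1 + 73/2*e2 + 175/2*e3 - 32/5*e4 + 11*e5 + 9/2*e1 e2 + 69/5*e1 e3 - 69/2*e1 e4 + 483/4*e1 e5 - 51/20*e2 e3 - 2047/10*e2 e4 - 49/2*e2 e5 + 1083/8*e3 e4 - 4*e3 e5 + 8*e4 e5 - 2189/5*e1 e2 e3 - 7/2*e1 e2 e4 - 392/5*e1 e2 e5 + 87/5*e1 e3 e5 - 57/4*e1 e4 e5 - 2*e2 e3 e4 - 61/20*e2 e3 e5 - 66*e2 e4 e5 - 445/8*e3 e4 e5 + 457/20*e1 e2 e3 e4 - 30*e1 e2 e3 e5 - 7/2*e1 e2 e4 e5 - 24/5*e1 e3 e4 e5 + 203/5*e2 e3 e4 e5 - 67/20*e1 e2 e3 e4 e5
Answer: 9/5 - 219/4*e1 + 73/2*e2 + 175/2*e3 - 32/5*e4 + 11*e5 + 9/2*e1 e2 + 69/5*e1 e3 - 69/2*e1 e4 + 483/4*e1 e5 - 51/20*e2 e3 - 2047/10*e2 e4 - 49/2*e2 e5 + 1083/8*e3 e4 - 4*e3 e5 + 8*e4 e5 - 2189/5*e1 e2 e3 - 7/2*e1 e2 e4 - 392/5*e1 e2 e5 + 87/5*e1 e3 e5 - 57/4*e1 e4 e5 - 2*e2 e3 e4 - 61/20*e2 e3 e5 - 66*e2 e4 e5 - 445/8*e3 e4 e5 + 457/20*e1 e2 e3 e4 - 30*e1 e2 e3 e5 - 7/2*e1 e2 e4 e5 - 24/5*e1 e3 e4 e5 + 203/5*e2 e3 e4 e5 - 67/20*e1 e2 e3 e4 e5


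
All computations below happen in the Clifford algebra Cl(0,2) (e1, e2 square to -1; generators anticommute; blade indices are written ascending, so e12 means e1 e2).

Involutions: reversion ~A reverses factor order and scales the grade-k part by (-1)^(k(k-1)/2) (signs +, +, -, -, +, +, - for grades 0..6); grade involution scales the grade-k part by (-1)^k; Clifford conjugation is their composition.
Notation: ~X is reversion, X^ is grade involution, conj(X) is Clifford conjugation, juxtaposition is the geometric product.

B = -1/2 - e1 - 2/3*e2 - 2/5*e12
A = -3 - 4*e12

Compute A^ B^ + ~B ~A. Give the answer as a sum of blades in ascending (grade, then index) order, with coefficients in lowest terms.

first term: -1/10 - 1/3*e1 - 6*e2 + 16/5*e12
second term: -1/10 + 1/3*e1 + 6*e2 - 16/5*e12
Answer: -1/5
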